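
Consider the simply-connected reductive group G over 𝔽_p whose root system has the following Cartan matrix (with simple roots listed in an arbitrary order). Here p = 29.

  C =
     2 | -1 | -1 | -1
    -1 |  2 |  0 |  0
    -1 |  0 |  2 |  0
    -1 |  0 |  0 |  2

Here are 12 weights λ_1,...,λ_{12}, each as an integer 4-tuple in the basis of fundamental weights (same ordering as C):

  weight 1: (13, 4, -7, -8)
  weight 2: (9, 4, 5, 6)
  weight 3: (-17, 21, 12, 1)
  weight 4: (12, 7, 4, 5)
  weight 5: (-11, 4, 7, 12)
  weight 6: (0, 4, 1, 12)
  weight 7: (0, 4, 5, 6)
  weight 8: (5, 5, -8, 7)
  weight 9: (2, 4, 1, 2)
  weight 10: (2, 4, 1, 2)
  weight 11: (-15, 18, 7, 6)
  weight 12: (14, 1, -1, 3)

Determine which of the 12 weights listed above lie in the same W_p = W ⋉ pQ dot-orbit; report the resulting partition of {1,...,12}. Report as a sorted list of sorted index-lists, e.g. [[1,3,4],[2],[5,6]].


Type D_4, rank 4, |W|=192; reorder rows/cols to standard.

λ_j+ρ reflected into Ā_29 (⟨·,θ^∨⟩≤29); 4-tuples as given:

  λ_1 → (1, 5, 6, 7)
  λ_2 → (1, 5, 6, 7)
  λ_3 → (1, 5, 2, 13)
  λ_4 → (3, 5, 2, 3)
  λ_5 → (3, 5, 2, 3)
  λ_6 → (1, 5, 2, 13)
  λ_7 → (1, 5, 6, 7)
  λ_8 → (1, 5, 6, 7)
  λ_9 → (3, 5, 2, 3)
  λ_10 → (3, 5, 2, 3)
  λ_11 → (1, 5, 6, 7)
  λ_12 → (8, 2, 0, 4)

Linkage partition of the 12 weights (4 classes, p=29):

[[1, 2, 7, 8, 11], [3, 6], [4, 5, 9, 10], [12]]


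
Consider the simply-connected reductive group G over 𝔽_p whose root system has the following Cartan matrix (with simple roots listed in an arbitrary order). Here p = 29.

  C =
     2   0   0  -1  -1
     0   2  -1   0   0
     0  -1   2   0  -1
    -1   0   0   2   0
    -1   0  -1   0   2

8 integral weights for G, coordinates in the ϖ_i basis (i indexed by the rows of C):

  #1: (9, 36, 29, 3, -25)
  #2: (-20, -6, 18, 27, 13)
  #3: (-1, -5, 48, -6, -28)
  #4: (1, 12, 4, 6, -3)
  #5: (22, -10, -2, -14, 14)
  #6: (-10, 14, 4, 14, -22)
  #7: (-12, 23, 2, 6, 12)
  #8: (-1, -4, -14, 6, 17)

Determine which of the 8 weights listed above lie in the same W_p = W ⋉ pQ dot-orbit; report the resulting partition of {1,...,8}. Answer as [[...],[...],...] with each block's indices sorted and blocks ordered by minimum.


Type A_5, rank 5, |W|=720; reorder rows/cols to standard.

Each λ_j+ρ reduced to Ā_29; 5-tuples below use C's row order:

    λ_1+ρ ↦ (10, 8, 1, 4, 5)
    λ_2+ρ ↦ (10, 8, 1, 4, 5)
    λ_3+ρ ↦ (0, 13, 3, 7, 2)
    λ_4+ρ ↦ (0, 13, 3, 7, 2)
    λ_5+ρ ↦ (10, 8, 1, 4, 5)
    λ_6+ρ ↦ (10, 8, 1, 4, 5)
    λ_7+ρ ↦ (0, 13, 3, 7, 2)
    λ_8+ρ ↦ (0, 13, 3, 7, 2)

Grouping the 8 weights by Ā_29-representative: 2 linkage classes.

[[1, 2, 5, 6], [3, 4, 7, 8]]


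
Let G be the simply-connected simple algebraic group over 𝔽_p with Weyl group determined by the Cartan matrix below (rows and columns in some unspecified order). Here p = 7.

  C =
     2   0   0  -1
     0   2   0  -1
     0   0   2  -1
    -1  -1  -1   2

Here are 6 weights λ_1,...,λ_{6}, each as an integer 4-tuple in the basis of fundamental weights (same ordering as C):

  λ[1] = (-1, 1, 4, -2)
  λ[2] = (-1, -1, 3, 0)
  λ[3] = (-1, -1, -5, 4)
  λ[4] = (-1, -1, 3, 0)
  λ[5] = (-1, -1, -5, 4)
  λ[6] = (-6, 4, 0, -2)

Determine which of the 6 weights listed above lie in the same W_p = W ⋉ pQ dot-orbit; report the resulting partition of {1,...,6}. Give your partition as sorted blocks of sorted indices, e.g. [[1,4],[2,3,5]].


Dynkin diagram of C (from the 6 off-diagonal −1 entries): D_4.

Alcove-folded reps (p=7, 6 weights, presented ϖ-order):

  λ_1+ρ ↦ (1, 1, 4, 0);  λ_2+ρ ↦ (0, 0, 4, 1);  λ_3+ρ ↦ (0, 0, 4, 1);  λ_4+ρ ↦ (0, 0, 4, 1);  λ_5+ρ ↦ (0, 0, 4, 1);  λ_6+ρ ↦ (0, 0, 4, 1)

Linkage partition of the 6 weights (2 classes, p=7):

[[1], [2, 3, 4, 5, 6]]


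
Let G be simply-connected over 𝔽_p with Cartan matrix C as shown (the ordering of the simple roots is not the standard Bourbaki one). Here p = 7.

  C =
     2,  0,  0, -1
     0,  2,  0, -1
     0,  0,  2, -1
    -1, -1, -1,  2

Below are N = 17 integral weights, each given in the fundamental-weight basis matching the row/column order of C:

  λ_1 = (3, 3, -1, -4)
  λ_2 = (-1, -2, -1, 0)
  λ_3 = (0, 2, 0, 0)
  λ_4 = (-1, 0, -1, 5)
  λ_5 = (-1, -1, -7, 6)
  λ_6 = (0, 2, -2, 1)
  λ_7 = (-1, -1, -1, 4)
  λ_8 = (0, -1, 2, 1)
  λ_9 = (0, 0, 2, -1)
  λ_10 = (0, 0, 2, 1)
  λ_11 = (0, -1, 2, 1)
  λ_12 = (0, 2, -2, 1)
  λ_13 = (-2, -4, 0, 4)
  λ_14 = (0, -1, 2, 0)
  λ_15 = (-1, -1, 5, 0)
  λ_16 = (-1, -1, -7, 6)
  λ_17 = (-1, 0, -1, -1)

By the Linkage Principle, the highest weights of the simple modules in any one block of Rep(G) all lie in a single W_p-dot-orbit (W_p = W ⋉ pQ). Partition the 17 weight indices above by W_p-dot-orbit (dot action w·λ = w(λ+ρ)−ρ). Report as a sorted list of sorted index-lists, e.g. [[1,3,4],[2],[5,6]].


C ↔ D_4 under row/col permutation; |W(D_4)| = 192.

Each λ_j+ρ reduced to Ā_7; 4-tuples below use C's row order:

  λ_1 → (1, 1, 3, 0);  λ_2 → (0, 1, 0, 0);  λ_3 → (1, 3, 1, 1);  λ_4 → (0, 1, 0, 0);  λ_5 → (0, 0, 6, 0);  λ_6 → (1, 3, 1, 1);  λ_7 → (0, 0, 0, 2);  λ_8 → (1, 0, 3, 1);  λ_9 → (1, 1, 3, 0);  λ_10 → (1, 1, 3, 0);  λ_11 → (1, 0, 3, 1);  λ_12 → (1, 3, 1, 1);  λ_13 → (1, 3, 1, 1);  λ_14 → (1, 0, 3, 1);  λ_15 → (0, 0, 6, 0);  λ_16 → (0, 0, 6, 0);  λ_17 → (0, 1, 0, 0)

Linkage partition of the 17 weights (6 classes, p=7):

[[1, 9, 10], [2, 4, 17], [3, 6, 12, 13], [5, 15, 16], [7], [8, 11, 14]]


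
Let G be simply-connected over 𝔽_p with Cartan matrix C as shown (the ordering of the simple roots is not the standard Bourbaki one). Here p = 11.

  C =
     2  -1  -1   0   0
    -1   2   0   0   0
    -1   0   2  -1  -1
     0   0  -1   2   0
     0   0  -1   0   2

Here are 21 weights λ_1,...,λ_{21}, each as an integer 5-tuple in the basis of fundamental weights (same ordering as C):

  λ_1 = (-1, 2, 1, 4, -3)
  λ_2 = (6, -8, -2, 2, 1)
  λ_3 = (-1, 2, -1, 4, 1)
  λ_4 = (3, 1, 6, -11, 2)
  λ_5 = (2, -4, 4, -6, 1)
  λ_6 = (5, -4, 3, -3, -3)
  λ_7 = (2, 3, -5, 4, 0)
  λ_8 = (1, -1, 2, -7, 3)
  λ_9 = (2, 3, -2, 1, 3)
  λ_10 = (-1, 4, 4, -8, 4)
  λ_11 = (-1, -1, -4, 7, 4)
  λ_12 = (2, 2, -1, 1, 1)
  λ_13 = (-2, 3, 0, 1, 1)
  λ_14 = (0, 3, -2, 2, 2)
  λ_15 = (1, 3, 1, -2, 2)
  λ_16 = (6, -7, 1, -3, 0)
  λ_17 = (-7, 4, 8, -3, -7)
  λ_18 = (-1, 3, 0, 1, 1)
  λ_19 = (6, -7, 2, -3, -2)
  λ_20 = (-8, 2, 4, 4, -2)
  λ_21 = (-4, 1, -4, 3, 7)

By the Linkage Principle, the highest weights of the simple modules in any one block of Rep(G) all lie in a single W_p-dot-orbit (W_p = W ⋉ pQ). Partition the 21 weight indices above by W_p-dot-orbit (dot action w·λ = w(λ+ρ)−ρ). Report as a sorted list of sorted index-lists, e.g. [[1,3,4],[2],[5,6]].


C ↔ D_5 under row/col permutation; |W(D_5)| = 1920.

Ā_11 reps of the 21 weights (D_5, coords as presented):

  [1] (0, 3, 0, 5, 2);  [2] (1, 6, 0, 2, 1);  [3] (0, 3, 0, 5, 2);  [4] (0, 3, 0, 5, 2);  [5] (0, 3, 0, 5, 2);  [6] (1, 3, 0, 2, 2);  [7] (1, 3, 0, 1, 3);  [8] (0, 1, 2, 3, 1);  [9] (1, 3, 0, 1, 3);  [10] (0, 1, 2, 3, 1);  [11] (0, 3, 0, 5, 2);  [12] (1, 3, 0, 2, 2);  [13] (1, 3, 0, 2, 2);  [14] (0, 4, 1, 2, 2);  [15] (1, 3, 0, 1, 3);  [16] (1, 6, 0, 2, 1);  [17] (0, 1, 2, 3, 1);  [18] (0, 4, 1, 2, 2);  [19] (1, 6, 0, 2, 1);  [20] (0, 4, 1, 2, 2);  [21] (1, 3, 0, 2, 2)

These 21 weights hit 6 W_11-dot-orbits; sizes (5, 3, 4, 3, 3, 3):

[[1, 3, 4, 5, 11], [2, 16, 19], [6, 12, 13, 21], [7, 9, 15], [8, 10, 17], [14, 18, 20]]


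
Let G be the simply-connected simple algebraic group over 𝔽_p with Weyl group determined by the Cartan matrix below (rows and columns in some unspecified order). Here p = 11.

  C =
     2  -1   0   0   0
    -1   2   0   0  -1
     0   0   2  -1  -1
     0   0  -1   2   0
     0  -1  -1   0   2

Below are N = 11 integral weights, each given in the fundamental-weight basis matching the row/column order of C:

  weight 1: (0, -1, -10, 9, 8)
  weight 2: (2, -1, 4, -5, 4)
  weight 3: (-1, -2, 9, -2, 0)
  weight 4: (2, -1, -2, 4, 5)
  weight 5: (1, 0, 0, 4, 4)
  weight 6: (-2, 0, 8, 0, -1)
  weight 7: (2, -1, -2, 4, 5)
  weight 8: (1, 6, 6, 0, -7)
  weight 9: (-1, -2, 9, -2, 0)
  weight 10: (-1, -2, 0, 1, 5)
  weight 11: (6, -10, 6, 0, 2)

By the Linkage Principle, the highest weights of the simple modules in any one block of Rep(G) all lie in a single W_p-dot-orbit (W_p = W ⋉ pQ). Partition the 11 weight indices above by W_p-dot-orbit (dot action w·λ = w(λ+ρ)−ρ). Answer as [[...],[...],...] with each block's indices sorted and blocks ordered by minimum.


C ↔ A_5 under row/col permutation; |W(A_5)| = 720.

Folding the 11 weights λ_j+ρ into Ā_11 (reps in the given 5-coord order):

  λ_1 → (1, 0, 9, 1, 0) · λ_2 → (1, 0, 1, 2, 5) · λ_3 → (1, 0, 9, 1, 0) · λ_4 → (1, 0, 1, 2, 5) · λ_5 → (1, 0, 1, 2, 5) · λ_6 → (1, 0, 9, 1, 0) · λ_7 → (1, 0, 1, 2, 5) · λ_8 → (2, 1, 1, 1, 6) · λ_9 → (1, 0, 9, 1, 0) · λ_10 → (1, 0, 1, 2, 5) · λ_11 → (2, 1, 1, 1, 6)

The 11 indices split into 3 linkage classes (same alcove rep ⇔ same W_11-dot-orbit):

[[1, 3, 6, 9], [2, 4, 5, 7, 10], [8, 11]]


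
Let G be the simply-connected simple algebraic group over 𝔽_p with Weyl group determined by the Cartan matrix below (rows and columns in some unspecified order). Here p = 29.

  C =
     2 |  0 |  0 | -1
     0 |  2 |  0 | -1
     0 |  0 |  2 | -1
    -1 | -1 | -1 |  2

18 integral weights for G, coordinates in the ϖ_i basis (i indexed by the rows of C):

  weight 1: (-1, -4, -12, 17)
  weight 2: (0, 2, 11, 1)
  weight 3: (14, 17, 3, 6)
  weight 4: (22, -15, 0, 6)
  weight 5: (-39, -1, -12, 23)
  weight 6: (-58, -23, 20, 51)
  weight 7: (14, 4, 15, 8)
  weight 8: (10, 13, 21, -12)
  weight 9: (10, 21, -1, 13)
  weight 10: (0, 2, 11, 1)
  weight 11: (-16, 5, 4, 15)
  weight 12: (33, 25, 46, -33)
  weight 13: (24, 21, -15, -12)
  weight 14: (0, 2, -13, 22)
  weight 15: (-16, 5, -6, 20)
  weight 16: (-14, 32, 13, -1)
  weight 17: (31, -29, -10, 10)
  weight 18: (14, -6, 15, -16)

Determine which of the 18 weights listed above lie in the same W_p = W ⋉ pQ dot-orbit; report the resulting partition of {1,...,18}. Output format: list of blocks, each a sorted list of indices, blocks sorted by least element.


Root system D_4: the 4×4 matrix C matches after relabeling.

W_29-reps of the 18 weights in Ā_29 (same 4-coord order as C):

  [1] (0, 3, 11, 4)
  [2] (1, 3, 12, 2)
  [3] (0, 3, 11, 4)
  [4] (15, 6, 5, 1)
  [5] (1, 11, 0, 4)
  [6] (15, 6, 5, 1)
  [7] (1, 11, 0, 4)
  [8] (0, 3, 11, 4)
  [9] (0, 3, 11, 4)
  [10] (1, 3, 12, 2)
  [11] (15, 6, 5, 1)
  [12] (1, 3, 12, 2)
  [13] (0, 3, 11, 4)
  [14] (1, 3, 12, 2)
  [15] (15, 6, 5, 1)
  [16] (1, 11, 0, 4)
  [17] (1, 3, 12, 2)
  [18] (1, 11, 0, 4)

4 distinct reps among the 18 weights ⇒ 4 W_29-linkage classes:

[[1, 3, 8, 9, 13], [2, 10, 12, 14, 17], [4, 6, 11, 15], [5, 7, 16, 18]]


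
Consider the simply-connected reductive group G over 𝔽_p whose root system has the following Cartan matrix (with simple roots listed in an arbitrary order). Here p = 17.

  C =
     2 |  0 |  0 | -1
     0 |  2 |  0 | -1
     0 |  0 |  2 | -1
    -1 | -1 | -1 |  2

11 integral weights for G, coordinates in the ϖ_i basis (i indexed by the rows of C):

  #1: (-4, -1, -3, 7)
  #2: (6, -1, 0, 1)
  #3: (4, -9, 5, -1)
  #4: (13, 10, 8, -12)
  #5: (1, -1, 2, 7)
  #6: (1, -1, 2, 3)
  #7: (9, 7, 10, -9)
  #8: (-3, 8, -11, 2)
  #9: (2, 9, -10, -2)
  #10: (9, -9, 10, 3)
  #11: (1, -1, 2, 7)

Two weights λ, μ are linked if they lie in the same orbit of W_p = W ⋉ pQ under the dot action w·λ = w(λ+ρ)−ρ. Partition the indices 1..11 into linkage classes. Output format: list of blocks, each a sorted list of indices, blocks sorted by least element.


C ↔ D_4 under row/col permutation; |W(D_4)| = 192.

Each λ_j+ρ reduced to Ā_17; 4-tuples below use C's row order:

  λ_1 → (3, 0, 2, 3)
  λ_2 → (7, 0, 1, 2)
  λ_3 → (3, 0, 2, 3)
  λ_4 → (3, 0, 2, 3)
  λ_5 → (2, 0, 3, 4)
  λ_6 → (2, 0, 3, 4)
  λ_7 → (2, 0, 3, 4)
  λ_8 → (7, 0, 1, 2)
  λ_9 → (7, 0, 1, 2)
  λ_10 → (2, 0, 3, 4)
  λ_11 → (2, 0, 3, 4)

Linkage partition of the 11 weights (3 classes, p=17):

[[1, 3, 4], [2, 8, 9], [5, 6, 7, 10, 11]]


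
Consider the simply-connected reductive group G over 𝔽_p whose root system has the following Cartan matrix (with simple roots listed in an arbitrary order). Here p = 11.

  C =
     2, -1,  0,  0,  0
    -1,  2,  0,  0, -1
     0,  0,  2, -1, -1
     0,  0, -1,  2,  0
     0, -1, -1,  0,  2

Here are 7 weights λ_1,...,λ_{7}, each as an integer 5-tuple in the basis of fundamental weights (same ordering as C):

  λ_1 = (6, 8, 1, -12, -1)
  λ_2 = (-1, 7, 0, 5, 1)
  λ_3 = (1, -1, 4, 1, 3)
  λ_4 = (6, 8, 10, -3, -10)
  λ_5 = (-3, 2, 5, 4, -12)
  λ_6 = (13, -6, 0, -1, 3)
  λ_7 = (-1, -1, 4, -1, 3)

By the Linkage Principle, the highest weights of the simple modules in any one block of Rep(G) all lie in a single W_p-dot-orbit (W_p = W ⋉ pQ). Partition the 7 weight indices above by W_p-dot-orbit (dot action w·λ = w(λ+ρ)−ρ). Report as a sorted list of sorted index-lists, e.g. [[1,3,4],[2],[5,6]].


Cartan matrix: type A_5 (|W|=720); un-permuting the 5 rows.

λ_j+ρ reflected into Ā_11 (⟨·,θ^∨⟩≤11); 5-tuples as given:

  1: (0, 0, 5, 0, 4) · 2: (6, 2, 1, 0, 2) · 3: (0, 0, 5, 0, 4) · 4: (0, 0, 5, 0, 4) · 5: (6, 2, 1, 0, 2) · 6: (6, 2, 1, 0, 2) · 7: (0, 0, 5, 0, 4)

Partition of {1..7} into 2 W_11-dot-orbits:

[[1, 3, 4, 7], [2, 5, 6]]


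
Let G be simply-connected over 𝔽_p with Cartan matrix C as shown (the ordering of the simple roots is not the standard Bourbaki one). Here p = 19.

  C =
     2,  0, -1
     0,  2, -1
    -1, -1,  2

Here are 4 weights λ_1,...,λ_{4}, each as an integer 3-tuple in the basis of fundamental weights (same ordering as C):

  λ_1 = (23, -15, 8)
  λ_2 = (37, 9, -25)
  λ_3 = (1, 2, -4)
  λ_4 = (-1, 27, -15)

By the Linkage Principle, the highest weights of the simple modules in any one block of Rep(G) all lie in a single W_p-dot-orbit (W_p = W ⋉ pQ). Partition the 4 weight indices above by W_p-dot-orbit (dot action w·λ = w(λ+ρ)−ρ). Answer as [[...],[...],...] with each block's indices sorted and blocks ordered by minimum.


Root system A_3: the 3×3 matrix C matches after relabeling.

Ā_19 reps of the 4 weights (A_3, coords as presented):

  λ_1 → (5, 5, 0) · λ_2 → (5, 5, 0) · λ_3 → (1, 0, 2) · λ_4 → (5, 5, 0)

These 4 weights hit 2 W_19-dot-orbits; sizes (3, 1):

[[1, 2, 4], [3]]


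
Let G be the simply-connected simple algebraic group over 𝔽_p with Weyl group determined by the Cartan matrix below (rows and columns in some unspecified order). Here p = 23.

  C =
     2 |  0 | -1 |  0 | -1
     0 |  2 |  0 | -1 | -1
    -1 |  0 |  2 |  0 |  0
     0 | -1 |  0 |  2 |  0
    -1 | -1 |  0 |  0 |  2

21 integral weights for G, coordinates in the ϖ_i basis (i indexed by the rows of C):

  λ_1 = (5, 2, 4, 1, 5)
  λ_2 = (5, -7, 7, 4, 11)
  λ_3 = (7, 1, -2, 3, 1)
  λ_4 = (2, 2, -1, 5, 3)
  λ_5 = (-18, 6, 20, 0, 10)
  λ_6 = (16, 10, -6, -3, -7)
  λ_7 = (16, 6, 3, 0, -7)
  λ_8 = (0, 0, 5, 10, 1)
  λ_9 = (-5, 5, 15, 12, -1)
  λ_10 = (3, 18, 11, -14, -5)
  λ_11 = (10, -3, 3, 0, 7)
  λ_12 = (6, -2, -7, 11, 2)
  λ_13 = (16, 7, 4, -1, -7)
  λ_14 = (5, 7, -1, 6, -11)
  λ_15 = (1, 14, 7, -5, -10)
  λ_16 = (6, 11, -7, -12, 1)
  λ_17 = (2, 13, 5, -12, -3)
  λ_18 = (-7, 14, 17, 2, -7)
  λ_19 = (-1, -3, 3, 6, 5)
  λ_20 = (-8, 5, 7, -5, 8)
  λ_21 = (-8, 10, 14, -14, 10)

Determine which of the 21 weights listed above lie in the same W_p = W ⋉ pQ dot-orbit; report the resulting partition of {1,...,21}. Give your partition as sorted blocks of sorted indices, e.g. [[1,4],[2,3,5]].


Cartan matrix: type A_5 (|W|=720); un-permuting the 5 rows.

Each λ_j+ρ reduced to Ā_23; 5-tuples below use C's row order:

  [1] (6, 3, 5, 2, 6) · [2] (6, 3, 5, 2, 6) · [3] (7, 2, 1, 4, 2) · [4] (3, 3, 0, 6, 4) · [5] (11, 1, 4, 1, 6) · [6] (6, 3, 5, 2, 6) · [7] (11, 1, 4, 1, 6) · [8] (1, 1, 6, 11, 2) · [9] (0, 2, 4, 5, 4) · [10] (0, 2, 4, 5, 4) · [11] (11, 1, 4, 1, 6) · [12] (1, 1, 6, 11, 2) · [13] (11, 1, 4, 1, 6) · [14] (0, 2, 4, 5, 4) · [15] (7, 2, 1, 4, 2) · [16] (1, 1, 6, 11, 2) · [17] (1, 1, 6, 11, 2) · [18] (6, 3, 5, 2, 6) · [19] (0, 2, 4, 5, 4) · [20] (7, 2, 1, 4, 2) · [21] (7, 2, 1, 4, 2)

The 21 indices split into 6 linkage classes (same alcove rep ⇔ same W_23-dot-orbit):

[[1, 2, 6, 18], [3, 15, 20, 21], [4], [5, 7, 11, 13], [8, 12, 16, 17], [9, 10, 14, 19]]


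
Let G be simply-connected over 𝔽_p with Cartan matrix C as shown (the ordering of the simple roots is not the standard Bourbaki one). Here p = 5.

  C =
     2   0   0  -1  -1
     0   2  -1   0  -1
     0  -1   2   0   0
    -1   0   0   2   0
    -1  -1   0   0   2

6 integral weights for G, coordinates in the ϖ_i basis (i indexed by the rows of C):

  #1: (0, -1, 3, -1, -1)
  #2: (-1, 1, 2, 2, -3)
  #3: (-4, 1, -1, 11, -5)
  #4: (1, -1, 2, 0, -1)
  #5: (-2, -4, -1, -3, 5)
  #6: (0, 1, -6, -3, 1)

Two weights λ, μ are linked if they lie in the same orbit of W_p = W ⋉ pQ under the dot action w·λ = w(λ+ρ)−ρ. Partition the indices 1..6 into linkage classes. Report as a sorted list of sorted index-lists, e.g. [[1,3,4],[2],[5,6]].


Root system A_5: the 5×5 matrix C matches after relabeling.

W_5-reps of the 6 weights in Ā_5 (same 5-coord order as C):

    λ_1 → (1, 0, 4, 0, 0)
    λ_2 → (2, 0, 2, 0, 0)
    λ_3 → (2, 0, 2, 0, 0)
    λ_4 → (2, 0, 2, 0, 0)
    λ_5 → (2, 0, 2, 0, 0)
    λ_6 → (1, 1, 2, 0, 1)

These 6 weights hit 3 W_5-dot-orbits; sizes (1, 4, 1):

[[1], [2, 3, 4, 5], [6]]


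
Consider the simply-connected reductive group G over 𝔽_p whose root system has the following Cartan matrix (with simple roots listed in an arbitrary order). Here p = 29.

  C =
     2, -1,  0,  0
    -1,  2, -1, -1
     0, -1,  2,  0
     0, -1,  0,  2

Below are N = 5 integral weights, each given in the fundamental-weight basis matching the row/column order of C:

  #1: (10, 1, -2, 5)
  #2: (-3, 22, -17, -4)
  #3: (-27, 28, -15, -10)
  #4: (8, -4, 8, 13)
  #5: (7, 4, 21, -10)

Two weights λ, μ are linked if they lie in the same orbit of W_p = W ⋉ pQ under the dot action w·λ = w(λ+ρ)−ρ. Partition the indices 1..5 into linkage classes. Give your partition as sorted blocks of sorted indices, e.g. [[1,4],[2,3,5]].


Dynkin diagram of C (from the 6 off-diagonal −1 entries): D_4.

Folding the 5 weights λ_j+ρ into Ā_29 (reps in the given 4-coord order):

    1: (11, 1, 1, 6)
    2: (2, 2, 16, 3)
    3: (6, 3, 6, 11)
    4: (6, 3, 6, 11)
    5: (2, 2, 16, 3)

3 distinct reps among the 5 weights ⇒ 3 W_29-linkage classes:

[[1], [2, 5], [3, 4]]


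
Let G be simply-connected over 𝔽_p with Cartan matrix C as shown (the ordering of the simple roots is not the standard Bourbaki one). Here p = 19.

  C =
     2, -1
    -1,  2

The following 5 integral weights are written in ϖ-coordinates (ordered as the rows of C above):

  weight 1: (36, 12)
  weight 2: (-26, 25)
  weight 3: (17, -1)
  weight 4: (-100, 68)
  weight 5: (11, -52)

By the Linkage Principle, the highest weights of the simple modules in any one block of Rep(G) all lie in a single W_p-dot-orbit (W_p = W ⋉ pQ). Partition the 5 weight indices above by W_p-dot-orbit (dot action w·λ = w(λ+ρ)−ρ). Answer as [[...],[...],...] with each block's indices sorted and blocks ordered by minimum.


Root system A_2: the 2×2 matrix C matches after relabeling.

Alcove-folded reps (p=19, 5 weights, presented ϖ-order):

    [1] (12, 6)
    [2] (12, 6)
    [3] (18, 0)
    [4] (7, 4)
    [5] (12, 6)

Partition of {1..5} into 3 W_19-dot-orbits:

[[1, 2, 5], [3], [4]]


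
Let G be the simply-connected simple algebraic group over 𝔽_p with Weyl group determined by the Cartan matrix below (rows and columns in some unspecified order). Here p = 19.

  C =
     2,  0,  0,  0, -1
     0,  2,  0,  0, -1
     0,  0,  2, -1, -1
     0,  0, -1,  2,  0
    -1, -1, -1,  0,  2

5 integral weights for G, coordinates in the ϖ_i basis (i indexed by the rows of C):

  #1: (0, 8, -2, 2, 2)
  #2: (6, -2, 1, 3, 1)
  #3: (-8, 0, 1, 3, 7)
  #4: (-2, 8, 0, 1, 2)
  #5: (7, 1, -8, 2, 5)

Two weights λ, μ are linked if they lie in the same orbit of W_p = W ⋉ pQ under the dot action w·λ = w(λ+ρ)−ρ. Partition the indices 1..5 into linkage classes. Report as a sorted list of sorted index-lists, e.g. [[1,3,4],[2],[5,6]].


C ↔ D_5 under row/col permutation; |W(D_5)| = 1920.

Folding the 5 weights λ_j+ρ into Ā_19 (reps in the given 5-coord order):

  1: (1, 9, 1, 2, 2);  2: (7, 1, 2, 4, 1);  3: (7, 1, 2, 4, 1);  4: (1, 9, 1, 2, 2);  5: (7, 1, 2, 4, 1)

2 distinct reps among the 5 weights ⇒ 2 W_19-linkage classes:

[[1, 4], [2, 3, 5]]


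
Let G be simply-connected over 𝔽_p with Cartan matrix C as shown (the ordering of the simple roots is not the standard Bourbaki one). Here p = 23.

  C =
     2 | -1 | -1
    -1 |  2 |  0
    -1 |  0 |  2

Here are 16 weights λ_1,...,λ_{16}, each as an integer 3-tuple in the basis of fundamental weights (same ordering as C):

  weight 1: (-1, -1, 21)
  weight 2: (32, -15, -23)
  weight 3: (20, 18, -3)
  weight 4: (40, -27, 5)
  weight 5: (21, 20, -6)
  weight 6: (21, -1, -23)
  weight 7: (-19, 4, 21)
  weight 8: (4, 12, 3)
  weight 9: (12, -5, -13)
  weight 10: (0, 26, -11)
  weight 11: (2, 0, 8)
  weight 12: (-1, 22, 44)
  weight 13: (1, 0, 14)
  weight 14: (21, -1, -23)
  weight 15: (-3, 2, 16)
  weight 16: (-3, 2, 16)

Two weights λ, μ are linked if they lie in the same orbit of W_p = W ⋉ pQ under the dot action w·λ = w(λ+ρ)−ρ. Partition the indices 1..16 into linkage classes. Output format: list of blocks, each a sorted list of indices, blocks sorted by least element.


Dynkin diagram of C (from the 4 off-diagonal −1 entries): A_3.

λ_j+ρ reflected into Ā_23 (⟨·,θ^∨⟩≤23); 3-tuples as given:

  λ_1+ρ ↦ (0, 0, 22) · λ_2+ρ ↦ (3, 1, 9) · λ_3+ρ ↦ (4, 2, 15) · λ_4+ρ ↦ (2, 1, 15) · λ_5+ρ ↦ (2, 1, 15) · λ_6+ρ ↦ (0, 0, 22) · λ_7+ρ ↦ (5, 13, 4) · λ_8+ρ ↦ (5, 13, 4) · λ_9+ρ ↦ (3, 1, 9) · λ_10+ρ ↦ (5, 13, 4) · λ_11+ρ ↦ (3, 1, 9) · λ_12+ρ ↦ (0, 0, 22) · λ_13+ρ ↦ (2, 1, 15) · λ_14+ρ ↦ (0, 0, 22) · λ_15+ρ ↦ (2, 1, 15) · λ_16+ρ ↦ (2, 1, 15)

Linkage partition of the 16 weights (5 classes, p=23):

[[1, 6, 12, 14], [2, 9, 11], [3], [4, 5, 13, 15, 16], [7, 8, 10]]


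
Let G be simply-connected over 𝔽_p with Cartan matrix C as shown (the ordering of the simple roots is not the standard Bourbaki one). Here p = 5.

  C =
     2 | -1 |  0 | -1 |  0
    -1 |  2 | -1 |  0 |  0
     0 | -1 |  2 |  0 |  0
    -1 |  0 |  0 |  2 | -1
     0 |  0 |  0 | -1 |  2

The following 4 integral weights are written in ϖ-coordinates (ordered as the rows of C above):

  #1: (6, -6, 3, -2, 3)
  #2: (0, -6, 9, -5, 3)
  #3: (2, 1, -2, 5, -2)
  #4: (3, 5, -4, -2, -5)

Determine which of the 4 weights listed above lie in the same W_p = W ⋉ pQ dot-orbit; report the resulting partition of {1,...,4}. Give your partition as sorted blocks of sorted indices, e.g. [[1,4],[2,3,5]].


Cartan matrix: type A_5 (|W|=720); un-permuting the 5 rows.

Folding the 4 weights λ_j+ρ into Ā_5 (reps in the given 5-coord order):

    λ_1 → (0, 0, 3, 1, 0)
    λ_2 → (0, 0, 3, 1, 0)
    λ_3 → (0, 0, 3, 1, 0)
    λ_4 → (0, 0, 1, 1, 2)

These 4 weights hit 2 W_5-dot-orbits; sizes (3, 1):

[[1, 2, 3], [4]]


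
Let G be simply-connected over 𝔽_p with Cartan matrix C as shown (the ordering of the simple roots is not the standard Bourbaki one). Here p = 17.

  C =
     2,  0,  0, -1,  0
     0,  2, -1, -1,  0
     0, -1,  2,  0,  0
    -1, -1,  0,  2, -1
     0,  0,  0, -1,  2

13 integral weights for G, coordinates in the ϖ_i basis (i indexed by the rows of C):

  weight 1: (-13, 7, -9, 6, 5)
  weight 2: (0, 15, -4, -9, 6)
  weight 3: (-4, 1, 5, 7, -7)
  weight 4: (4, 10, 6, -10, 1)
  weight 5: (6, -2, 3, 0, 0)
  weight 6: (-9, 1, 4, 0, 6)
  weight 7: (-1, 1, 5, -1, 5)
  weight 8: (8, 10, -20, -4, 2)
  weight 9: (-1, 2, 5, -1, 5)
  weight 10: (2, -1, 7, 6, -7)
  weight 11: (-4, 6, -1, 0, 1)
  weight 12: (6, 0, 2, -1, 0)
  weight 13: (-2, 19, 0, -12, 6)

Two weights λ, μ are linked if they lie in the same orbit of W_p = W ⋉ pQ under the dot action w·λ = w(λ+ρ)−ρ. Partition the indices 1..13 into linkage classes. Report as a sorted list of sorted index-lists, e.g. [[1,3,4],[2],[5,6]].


D_5 Cartan matrix, 5 simple roots permuted; ρ=(1,1,1,1,1).

W_17-reps of the 13 weights in Ā_17 (same 5-coord order as C):

  1: (7, 1, 3, 0, 1) · 2: (7, 1, 3, 0, 1) · 3: (2, 1, 6, 1, 5) · 4: (2, 1, 6, 1, 5) · 5: (7, 1, 3, 0, 1) · 6: (1, 5, 0, 2, 0) · 7: (0, 2, 6, 0, 6) · 8: (0, 2, 6, 0, 6) · 9: (0, 2, 6, 0, 6) · 10: (2, 1, 6, 1, 5) · 11: (1, 5, 0, 2, 0) · 12: (7, 1, 3, 0, 1) · 13: (7, 1, 3, 0, 1)

The 13 indices split into 4 linkage classes (same alcove rep ⇔ same W_17-dot-orbit):

[[1, 2, 5, 12, 13], [3, 4, 10], [6, 11], [7, 8, 9]]


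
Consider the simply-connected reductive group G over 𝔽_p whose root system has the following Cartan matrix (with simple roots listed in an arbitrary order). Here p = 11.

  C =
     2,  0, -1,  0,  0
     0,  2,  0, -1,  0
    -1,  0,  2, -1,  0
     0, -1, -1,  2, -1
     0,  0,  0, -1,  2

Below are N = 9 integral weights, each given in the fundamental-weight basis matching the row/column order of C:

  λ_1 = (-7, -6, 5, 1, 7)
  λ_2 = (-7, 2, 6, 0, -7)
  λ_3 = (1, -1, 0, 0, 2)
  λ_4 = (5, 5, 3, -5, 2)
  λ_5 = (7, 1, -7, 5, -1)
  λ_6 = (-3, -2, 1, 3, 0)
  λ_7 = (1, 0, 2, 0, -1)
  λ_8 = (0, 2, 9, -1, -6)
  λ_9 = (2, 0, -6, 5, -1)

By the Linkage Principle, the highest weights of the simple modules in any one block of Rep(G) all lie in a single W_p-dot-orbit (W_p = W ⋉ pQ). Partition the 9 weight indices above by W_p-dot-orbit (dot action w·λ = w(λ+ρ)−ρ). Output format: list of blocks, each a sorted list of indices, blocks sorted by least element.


Dynkin diagram of C (from the 8 off-diagonal −1 entries): D_5.

Ā_11 reps of the 9 weights (D_5, coords as presented):

    1: (1, 0, 0, 2, 3)
    2: (2, 1, 3, 1, 0)
    3: (2, 0, 1, 1, 3)
    4: (2, 1, 3, 1, 0)
    5: (2, 2, 1, 0, 0)
    6: (2, 1, 0, 3, 1)
    7: (2, 1, 3, 1, 0)
    8: (2, 2, 1, 0, 0)
    9: (2, 1, 3, 1, 0)

5 distinct reps among the 9 weights ⇒ 5 W_11-linkage classes:

[[1], [2, 4, 7, 9], [3], [5, 8], [6]]


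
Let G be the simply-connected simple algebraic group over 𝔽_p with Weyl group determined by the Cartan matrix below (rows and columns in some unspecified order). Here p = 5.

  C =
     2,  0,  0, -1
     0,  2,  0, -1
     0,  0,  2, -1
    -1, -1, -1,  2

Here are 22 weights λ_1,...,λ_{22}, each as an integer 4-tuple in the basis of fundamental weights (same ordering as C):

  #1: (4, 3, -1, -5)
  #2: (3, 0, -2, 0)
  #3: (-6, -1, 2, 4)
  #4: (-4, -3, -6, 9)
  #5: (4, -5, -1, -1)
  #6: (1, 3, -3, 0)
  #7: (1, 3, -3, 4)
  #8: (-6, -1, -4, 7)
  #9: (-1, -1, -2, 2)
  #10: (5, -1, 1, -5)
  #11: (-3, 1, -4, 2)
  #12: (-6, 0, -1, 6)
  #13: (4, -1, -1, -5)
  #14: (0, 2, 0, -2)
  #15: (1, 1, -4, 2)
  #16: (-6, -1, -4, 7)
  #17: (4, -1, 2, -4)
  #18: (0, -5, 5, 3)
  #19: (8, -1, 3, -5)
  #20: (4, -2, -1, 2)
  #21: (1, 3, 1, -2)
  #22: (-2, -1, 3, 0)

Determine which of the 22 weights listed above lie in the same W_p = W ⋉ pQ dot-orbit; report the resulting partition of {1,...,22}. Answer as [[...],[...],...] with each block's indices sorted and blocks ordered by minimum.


C ↔ D_4 under row/col permutation; |W(D_4)| = 192.

λ_j+ρ reflected into Ā_5 (⟨·,θ^∨⟩≤5); 4-tuples as given:

    λ_1+ρ ↦ (1, 0, 4, 0)
    λ_2+ρ ↦ (3, 0, 0, 1)
    λ_3+ρ ↦ (2, 3, 0, 0)
    λ_4+ρ ↦ (2, 3, 0, 0)
    λ_5+ρ ↦ (1, 0, 4, 0)
    λ_6+ρ ↦ (0, 2, 0, 1)
    λ_7+ρ ↦ (0, 2, 0, 1)
    λ_8+ρ ↦ (2, 3, 0, 0)
    λ_9+ρ ↦ (0, 0, 1, 2)
    λ_10+ρ ↦ (0, 2, 0, 1)
    λ_11+ρ ↦ (0, 0, 1, 2)
    λ_12+ρ ↦ (0, 0, 1, 2)
    λ_13+ρ ↦ (3, 0, 0, 1)
    λ_14+ρ ↦ (0, 2, 0, 1)
    λ_15+ρ ↦ (0, 0, 1, 2)
    λ_16+ρ ↦ (2, 3, 0, 0)
    λ_17+ρ ↦ (2, 3, 0, 0)
    λ_18+ρ ↦ (3, 0, 0, 1)
    λ_19+ρ ↦ (1, 0, 4, 0)
    λ_20+ρ ↦ (0, 0, 1, 2)
    λ_21+ρ ↦ (0, 2, 0, 1)
    λ_22+ρ ↦ (1, 0, 4, 0)

Partition of {1..22} into 5 W_5-dot-orbits:

[[1, 5, 19, 22], [2, 13, 18], [3, 4, 8, 16, 17], [6, 7, 10, 14, 21], [9, 11, 12, 15, 20]]


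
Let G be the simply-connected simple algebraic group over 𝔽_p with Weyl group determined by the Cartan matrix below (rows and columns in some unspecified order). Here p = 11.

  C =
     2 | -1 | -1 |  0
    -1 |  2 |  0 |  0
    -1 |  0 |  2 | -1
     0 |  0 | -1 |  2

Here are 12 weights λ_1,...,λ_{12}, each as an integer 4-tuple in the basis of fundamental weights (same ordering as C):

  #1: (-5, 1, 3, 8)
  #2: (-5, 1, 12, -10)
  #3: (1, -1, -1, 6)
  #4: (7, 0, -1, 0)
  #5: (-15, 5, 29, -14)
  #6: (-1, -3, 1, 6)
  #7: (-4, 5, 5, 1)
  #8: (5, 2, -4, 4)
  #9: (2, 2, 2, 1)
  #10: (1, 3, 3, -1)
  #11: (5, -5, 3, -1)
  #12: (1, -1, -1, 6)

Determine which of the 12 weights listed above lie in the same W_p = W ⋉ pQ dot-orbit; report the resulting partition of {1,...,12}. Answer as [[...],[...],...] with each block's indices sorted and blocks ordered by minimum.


Root system A_4: the 4×4 matrix C matches after relabeling.

Folding the 12 weights λ_j+ρ into Ā_11 (reps in the given 4-coord order):

  λ_1+ρ ↦ (2, 0, 0, 7) · λ_2+ρ ↦ (2, 0, 0, 7) · λ_3+ρ ↦ (2, 0, 0, 7) · λ_4+ρ ↦ (8, 1, 0, 1) · λ_5+ρ ↦ (3, 3, 3, 2) · λ_6+ρ ↦ (2, 0, 0, 7) · λ_7+ρ ↦ (3, 3, 3, 2) · λ_8+ρ ↦ (3, 3, 3, 2) · λ_9+ρ ↦ (3, 3, 3, 2) · λ_10+ρ ↦ (2, 4, 4, 0) · λ_11+ρ ↦ (2, 4, 4, 0) · λ_12+ρ ↦ (2, 0, 0, 7)

Linkage partition of the 12 weights (4 classes, p=11):

[[1, 2, 3, 6, 12], [4], [5, 7, 8, 9], [10, 11]]


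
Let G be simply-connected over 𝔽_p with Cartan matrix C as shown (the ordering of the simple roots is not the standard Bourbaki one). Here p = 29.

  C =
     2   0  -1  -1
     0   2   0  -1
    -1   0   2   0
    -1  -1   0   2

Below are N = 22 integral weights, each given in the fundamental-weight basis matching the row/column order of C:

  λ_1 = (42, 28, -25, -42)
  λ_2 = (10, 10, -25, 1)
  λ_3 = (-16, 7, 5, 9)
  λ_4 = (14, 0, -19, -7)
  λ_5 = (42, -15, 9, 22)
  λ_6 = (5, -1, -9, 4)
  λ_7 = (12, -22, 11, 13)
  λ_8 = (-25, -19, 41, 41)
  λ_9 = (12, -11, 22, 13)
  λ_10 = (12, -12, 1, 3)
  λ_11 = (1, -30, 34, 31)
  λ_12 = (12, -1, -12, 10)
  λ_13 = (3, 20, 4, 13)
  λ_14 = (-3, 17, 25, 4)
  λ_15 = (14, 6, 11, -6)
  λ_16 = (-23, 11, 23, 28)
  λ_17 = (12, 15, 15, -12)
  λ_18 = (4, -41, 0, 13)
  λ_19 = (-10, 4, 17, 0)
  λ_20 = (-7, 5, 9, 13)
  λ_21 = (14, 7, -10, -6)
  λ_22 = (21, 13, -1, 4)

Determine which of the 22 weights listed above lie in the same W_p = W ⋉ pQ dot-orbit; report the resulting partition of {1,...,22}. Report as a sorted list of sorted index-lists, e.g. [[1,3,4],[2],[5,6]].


Root system A_4: the 4×4 matrix C matches after relabeling.

W_29-reps of the 22 weights in Ā_29 (same 4-coord order as C):

    λ_1+ρ ↦ (10, 2, 12, 5)
    λ_2+ρ ↦ (2, 0, 11, 11)
    λ_3+ρ ↦ (1, 3, 9, 5)
    λ_4+ρ ↦ (1, 3, 9, 5)
    λ_5+ρ ↦ (6, 6, 4, 8)
    λ_6+ρ ↦ (2, 0, 6, 3)
    λ_7+ρ ↦ (6, 4, 2, 7)
    λ_8+ρ ↦ (2, 0, 11, 11)
    λ_9+ρ ↦ (6, 4, 2, 7)
    λ_10+ρ ↦ (6, 4, 2, 7)
    λ_11+ρ ↦ (2, 0, 6, 3)
    λ_12+ρ ↦ (2, 0, 11, 11)
    λ_13+ρ ↦ (6, 6, 4, 8)
    λ_14+ρ ↦ (2, 0, 6, 3)
    λ_15+ρ ↦ (10, 2, 12, 5)
    λ_16+ρ ↦ (10, 2, 12, 5)
    λ_17+ρ ↦ (2, 0, 11, 11)
    λ_18+ρ ↦ (1, 3, 9, 5)
    λ_19+ρ ↦ (1, 3, 9, 5)
    λ_20+ρ ↦ (6, 6, 4, 8)
    λ_21+ρ ↦ (1, 3, 9, 5)
    λ_22+ρ ↦ (10, 2, 12, 5)

Grouping the 22 weights by Ā_29-representative: 6 linkage classes.

[[1, 15, 16, 22], [2, 8, 12, 17], [3, 4, 18, 19, 21], [5, 13, 20], [6, 11, 14], [7, 9, 10]]


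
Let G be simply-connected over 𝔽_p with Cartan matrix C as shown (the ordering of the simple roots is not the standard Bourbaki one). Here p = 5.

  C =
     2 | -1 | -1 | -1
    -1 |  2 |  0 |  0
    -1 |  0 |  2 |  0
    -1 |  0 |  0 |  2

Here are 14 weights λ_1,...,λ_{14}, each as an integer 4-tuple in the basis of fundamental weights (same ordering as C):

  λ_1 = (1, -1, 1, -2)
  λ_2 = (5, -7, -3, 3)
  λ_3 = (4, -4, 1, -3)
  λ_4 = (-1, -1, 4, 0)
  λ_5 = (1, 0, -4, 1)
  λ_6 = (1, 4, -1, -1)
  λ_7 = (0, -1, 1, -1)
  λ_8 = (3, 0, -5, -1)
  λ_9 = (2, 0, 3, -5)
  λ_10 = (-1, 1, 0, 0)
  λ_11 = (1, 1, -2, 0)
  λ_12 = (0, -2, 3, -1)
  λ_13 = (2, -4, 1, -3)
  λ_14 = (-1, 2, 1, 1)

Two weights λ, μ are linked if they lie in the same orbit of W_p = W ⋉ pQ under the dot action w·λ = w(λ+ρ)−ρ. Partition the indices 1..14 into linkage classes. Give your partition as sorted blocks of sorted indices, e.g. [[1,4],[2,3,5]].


C ↔ D_4 under row/col permutation; |W(D_4)| = 192.

Folding the 14 weights λ_j+ρ into Ā_5 (reps in the given 4-coord order):

  λ_1 → (1, 0, 2, 1) · λ_2 → (1, 0, 2, 0) · λ_3 → (2, 1, 0, 0) · λ_4 → (0, 1, 4, 0) · λ_5 → (1, 0, 2, 1) · λ_6 → (2, 1, 0, 0) · λ_7 → (1, 0, 2, 0) · λ_8 → (0, 1, 4, 0) · λ_9 → (0, 2, 1, 1) · λ_10 → (0, 2, 1, 1) · λ_11 → (0, 2, 1, 1) · λ_12 → (0, 1, 4, 0) · λ_13 → (2, 1, 0, 0) · λ_14 → (2, 1, 0, 0)

Grouping the 14 weights by Ā_5-representative: 5 linkage classes.

[[1, 5], [2, 7], [3, 6, 13, 14], [4, 8, 12], [9, 10, 11]]


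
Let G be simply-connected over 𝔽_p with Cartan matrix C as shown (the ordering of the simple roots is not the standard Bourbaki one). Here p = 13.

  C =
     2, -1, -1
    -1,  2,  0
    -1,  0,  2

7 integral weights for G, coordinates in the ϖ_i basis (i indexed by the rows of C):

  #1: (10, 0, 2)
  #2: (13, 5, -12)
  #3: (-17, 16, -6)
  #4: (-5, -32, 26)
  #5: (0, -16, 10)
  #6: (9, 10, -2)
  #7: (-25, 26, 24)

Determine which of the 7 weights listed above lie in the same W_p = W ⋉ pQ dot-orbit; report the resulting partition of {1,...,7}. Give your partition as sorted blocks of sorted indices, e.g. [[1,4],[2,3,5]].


Root system A_3: the 3×3 matrix C matches after relabeling.

Ā_13 reps of the 7 weights (A_3, coords as presented):

  λ_1 → (10, 1, 1)
  λ_2 → (2, 1, 4)
  λ_3 → (3, 1, 5)
  λ_4 → (3, 1, 5)
  λ_5 → (10, 1, 1)
  λ_6 → (2, 3, 7)
  λ_7 → (1, 1, 1)

The 7 indices split into 5 linkage classes (same alcove rep ⇔ same W_13-dot-orbit):

[[1, 5], [2], [3, 4], [6], [7]]


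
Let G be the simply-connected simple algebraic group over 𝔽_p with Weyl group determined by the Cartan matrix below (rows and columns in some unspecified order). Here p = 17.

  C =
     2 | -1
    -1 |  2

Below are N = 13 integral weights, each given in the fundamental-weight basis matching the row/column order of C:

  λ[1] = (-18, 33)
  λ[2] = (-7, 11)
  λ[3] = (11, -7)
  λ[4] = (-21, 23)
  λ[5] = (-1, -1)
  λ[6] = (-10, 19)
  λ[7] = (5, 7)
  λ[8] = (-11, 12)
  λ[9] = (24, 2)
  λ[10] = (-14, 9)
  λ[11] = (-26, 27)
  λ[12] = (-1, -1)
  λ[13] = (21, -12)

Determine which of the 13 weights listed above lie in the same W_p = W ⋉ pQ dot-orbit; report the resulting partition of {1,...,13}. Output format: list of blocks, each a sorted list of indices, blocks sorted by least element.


Root system A_2: the 2×2 matrix C matches after relabeling.

Alcove-folded reps (p=17, 13 weights, presented ϖ-order):

  λ_1+ρ ↦ (0, 0) · λ_2+ρ ↦ (6, 6) · λ_3+ρ ↦ (6, 6) · λ_4+ρ ↦ (10, 3) · λ_5+ρ ↦ (0, 0) · λ_6+ρ ↦ (6, 8) · λ_7+ρ ↦ (6, 8) · λ_8+ρ ↦ (10, 3) · λ_9+ρ ↦ (6, 8) · λ_10+ρ ↦ (10, 3) · λ_11+ρ ↦ (6, 8) · λ_12+ρ ↦ (0, 0) · λ_13+ρ ↦ (6, 6)

Partition of {1..13} into 4 W_17-dot-orbits:

[[1, 5, 12], [2, 3, 13], [4, 8, 10], [6, 7, 9, 11]]


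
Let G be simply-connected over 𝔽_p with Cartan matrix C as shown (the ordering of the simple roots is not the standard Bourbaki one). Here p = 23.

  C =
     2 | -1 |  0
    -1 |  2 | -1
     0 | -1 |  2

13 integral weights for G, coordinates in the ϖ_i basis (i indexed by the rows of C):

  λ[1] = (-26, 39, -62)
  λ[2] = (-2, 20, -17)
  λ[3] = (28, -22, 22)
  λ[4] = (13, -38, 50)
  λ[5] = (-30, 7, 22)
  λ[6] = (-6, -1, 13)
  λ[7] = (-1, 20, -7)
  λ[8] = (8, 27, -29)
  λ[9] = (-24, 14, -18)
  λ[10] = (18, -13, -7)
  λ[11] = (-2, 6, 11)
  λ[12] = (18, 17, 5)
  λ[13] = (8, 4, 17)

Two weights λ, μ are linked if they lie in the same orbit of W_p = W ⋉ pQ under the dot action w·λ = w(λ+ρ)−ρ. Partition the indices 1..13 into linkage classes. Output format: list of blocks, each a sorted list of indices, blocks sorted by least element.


A_3 Cartan matrix, 3 simple roots permuted; ρ=(1,1,1).

Each λ_j+ρ reduced to Ā_23; 3-tuples below use C's row order:

  [1] (0, 15, 6);  [2] (1, 4, 16);  [3] (0, 15, 6);  [4] (0, 5, 9);  [5] (0, 15, 6);  [6] (0, 5, 9);  [7] (0, 15, 6);  [8] (0, 5, 9);  [9] (0, 15, 6);  [10] (1, 6, 12);  [11] (1, 6, 12);  [12] (1, 3, 14);  [13] (0, 5, 9)

These 13 weights hit 5 W_23-dot-orbits; sizes (5, 1, 4, 2, 1):

[[1, 3, 5, 7, 9], [2], [4, 6, 8, 13], [10, 11], [12]]


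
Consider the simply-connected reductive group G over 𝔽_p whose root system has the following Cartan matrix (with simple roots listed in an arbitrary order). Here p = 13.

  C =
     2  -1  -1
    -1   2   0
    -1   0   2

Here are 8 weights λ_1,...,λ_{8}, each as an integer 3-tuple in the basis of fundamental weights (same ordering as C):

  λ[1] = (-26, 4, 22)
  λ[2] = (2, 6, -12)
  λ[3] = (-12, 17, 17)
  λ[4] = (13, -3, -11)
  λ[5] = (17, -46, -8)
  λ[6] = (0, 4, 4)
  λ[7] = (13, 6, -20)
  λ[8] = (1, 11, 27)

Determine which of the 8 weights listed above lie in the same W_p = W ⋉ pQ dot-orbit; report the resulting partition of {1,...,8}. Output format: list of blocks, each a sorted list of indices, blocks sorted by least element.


Root system A_3: the 3×3 matrix C matches after relabeling.

Ā_13 reps of the 8 weights (A_3, coords as presented):

  [1] (7, 1, 3)
  [2] (7, 1, 3)
  [3] (1, 5, 5)
  [4] (2, 1, 9)
  [5] (1, 5, 5)
  [6] (1, 5, 5)
  [7] (1, 5, 5)
  [8] (2, 1, 9)

Linkage partition of the 8 weights (3 classes, p=13):

[[1, 2], [3, 5, 6, 7], [4, 8]]


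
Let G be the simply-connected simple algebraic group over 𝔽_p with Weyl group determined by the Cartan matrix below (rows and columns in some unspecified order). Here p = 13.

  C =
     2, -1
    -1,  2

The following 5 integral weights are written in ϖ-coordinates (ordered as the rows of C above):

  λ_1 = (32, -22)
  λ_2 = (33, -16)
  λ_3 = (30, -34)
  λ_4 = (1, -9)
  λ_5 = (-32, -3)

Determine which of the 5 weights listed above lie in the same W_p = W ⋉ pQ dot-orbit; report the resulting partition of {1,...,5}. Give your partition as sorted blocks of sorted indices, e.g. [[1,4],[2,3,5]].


Root system A_2: the 2×2 matrix C matches after relabeling.

λ_j+ρ reflected into Ā_13 (⟨·,θ^∨⟩≤13); 2-tuples as given:

  1: (1, 7)
  2: (6, 2)
  3: (6, 2)
  4: (6, 2)
  5: (6, 2)

Grouping the 5 weights by Ā_13-representative: 2 linkage classes.

[[1], [2, 3, 4, 5]]


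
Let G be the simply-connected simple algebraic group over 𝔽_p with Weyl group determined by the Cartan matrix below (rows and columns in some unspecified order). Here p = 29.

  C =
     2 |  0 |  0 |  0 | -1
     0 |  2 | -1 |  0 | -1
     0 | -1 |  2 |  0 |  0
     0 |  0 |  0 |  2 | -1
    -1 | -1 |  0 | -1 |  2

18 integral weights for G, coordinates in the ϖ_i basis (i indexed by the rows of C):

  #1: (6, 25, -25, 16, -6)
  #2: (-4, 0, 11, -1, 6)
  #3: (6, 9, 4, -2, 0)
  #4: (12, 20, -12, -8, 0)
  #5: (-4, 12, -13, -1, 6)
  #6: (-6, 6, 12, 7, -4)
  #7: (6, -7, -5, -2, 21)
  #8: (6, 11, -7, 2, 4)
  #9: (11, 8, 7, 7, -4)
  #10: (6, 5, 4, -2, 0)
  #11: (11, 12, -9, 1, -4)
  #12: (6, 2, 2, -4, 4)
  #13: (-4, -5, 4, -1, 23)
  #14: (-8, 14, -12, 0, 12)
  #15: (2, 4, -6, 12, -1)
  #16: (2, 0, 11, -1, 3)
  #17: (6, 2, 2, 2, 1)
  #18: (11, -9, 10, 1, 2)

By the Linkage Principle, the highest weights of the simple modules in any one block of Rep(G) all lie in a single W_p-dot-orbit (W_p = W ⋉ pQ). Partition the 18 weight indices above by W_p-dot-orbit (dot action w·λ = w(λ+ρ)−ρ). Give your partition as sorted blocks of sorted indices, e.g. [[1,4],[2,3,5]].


Type D_5, rank 5, |W|=1920; reorder rows/cols to standard.

Alcove-folded reps (p=29, 18 weights, presented ϖ-order):

    [1] (9, 2, 8, 1, 2)
    [2] (3, 1, 12, 0, 4)
    [3] (7, 6, 5, 1, 0)
    [4] (7, 6, 5, 1, 0)
    [5] (3, 1, 12, 0, 4)
    [6] (3, 1, 12, 0, 4)
    [7] (7, 6, 5, 1, 0)
    [8] (7, 3, 3, 3, 2)
    [9] (7, 3, 3, 3, 2)
    [10] (7, 6, 5, 1, 0)
    [11] (9, 2, 8, 1, 2)
    [12] (7, 3, 3, 3, 2)
    [13] (3, 1, 12, 0, 4)
    [14] (7, 6, 5, 1, 0)
    [15] (3, 0, 5, 13, 0)
    [16] (3, 1, 12, 0, 4)
    [17] (7, 3, 3, 3, 2)
    [18] (7, 3, 3, 3, 2)

5 distinct reps among the 18 weights ⇒ 5 W_29-linkage classes:

[[1, 11], [2, 5, 6, 13, 16], [3, 4, 7, 10, 14], [8, 9, 12, 17, 18], [15]]
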